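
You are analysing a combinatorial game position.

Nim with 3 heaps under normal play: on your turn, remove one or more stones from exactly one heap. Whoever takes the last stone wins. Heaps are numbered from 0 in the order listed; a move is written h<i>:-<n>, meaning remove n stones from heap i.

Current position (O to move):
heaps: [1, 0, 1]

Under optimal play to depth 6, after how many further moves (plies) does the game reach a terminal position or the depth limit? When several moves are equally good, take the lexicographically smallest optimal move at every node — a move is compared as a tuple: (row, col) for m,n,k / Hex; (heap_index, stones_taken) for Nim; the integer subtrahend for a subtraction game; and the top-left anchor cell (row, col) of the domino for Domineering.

PV length from [(1,0,1)]: 2 plies

p1 O@[(1,0,1)]: h0:-1[(0,0,1)]-1* h2:-1[(1,0,0)]-1
p2 X@[(0,0,1)]: h2:-1[(0,0,0)]+1*
p3 O@[(0,0,0)] terminal -1; root [(1,0,1)] d6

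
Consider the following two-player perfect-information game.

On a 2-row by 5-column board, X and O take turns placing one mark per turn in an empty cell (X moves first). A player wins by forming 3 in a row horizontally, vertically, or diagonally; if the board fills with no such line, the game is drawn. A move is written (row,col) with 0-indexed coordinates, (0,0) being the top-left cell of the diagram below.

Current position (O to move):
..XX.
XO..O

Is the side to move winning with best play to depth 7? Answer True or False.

[..XX./XO..O] O move#1: (0,0):-1/O.XX./XO..O*, (0,1):-1/.OXX./XO..O, (0,4):-1/..XXO/XO..O, (1,2):-1/..XX./XOO.O, (1,3):-1/..XX./XO.OO
[O.XX./XO..O] X move#2: (0,1):+1/OXXX./XO..O*, (0,4):+1/O.XXX/XO..O, (1,2):+1/O.XX./XOX.O, (1,3):+1/O.XX./XO.XO
[OXXX./XO..O] end (terminal -1, O#3); searched ..XX./XO..O to 7

O winning at [..XX./XO..O]: False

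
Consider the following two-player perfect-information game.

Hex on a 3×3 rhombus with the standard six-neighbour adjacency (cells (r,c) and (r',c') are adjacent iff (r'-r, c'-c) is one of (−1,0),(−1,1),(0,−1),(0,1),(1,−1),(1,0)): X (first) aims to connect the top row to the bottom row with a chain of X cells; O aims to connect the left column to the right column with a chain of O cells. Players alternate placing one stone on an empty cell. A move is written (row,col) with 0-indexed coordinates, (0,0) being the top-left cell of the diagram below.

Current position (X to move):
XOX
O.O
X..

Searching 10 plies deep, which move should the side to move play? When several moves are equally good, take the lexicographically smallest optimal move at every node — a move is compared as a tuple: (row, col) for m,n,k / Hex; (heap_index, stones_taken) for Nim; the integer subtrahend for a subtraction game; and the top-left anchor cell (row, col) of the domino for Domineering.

[XOX/O.O/X..] X move#1: (1,1):+1/XOX/OXO/X..*, (2,1):-1/XOX/O.O/XX., (2,2):-1/XOX/O.O/X.X
[XOX/OXO/X..] end (terminal -1, O#2); searched XOX/O.O/X.. to 10

X's best at [XOX/O.O/X..]: (1,1)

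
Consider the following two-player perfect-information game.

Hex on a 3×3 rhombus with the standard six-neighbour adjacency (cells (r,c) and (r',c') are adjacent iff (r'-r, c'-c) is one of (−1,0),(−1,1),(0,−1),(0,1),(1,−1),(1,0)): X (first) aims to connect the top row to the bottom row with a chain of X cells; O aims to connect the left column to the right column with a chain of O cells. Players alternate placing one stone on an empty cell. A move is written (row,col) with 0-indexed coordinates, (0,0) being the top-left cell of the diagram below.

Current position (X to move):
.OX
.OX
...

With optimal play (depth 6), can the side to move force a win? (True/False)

X winning at [.OX/.OX/...]: True

ply 1, X at .OX/.OX/... | (0,0)=+1→XOX/.OX/...*; (1,0)=+1→.OX/XOX/...; (2,0)=+1→.OX/.OX/X..; (2,1)=+1→.OX/.OX/.X.; (2,2)=+1→.OX/.OX/..X
ply 2, O at XOX/.OX/... | (1,0)=-1→XOX/OOX/...*; (2,0)=-1→XOX/.OX/O..; (2,1)=-1→XOX/.OX/.O.; (2,2)=-1→XOX/.OX/..O
ply 3, X at XOX/OOX/... | (2,0)=+1→XOX/OOX/X..*; (2,1)=+1→XOX/OOX/.X.; (2,2)=+1→XOX/OOX/..X
ply 4, O at XOX/OOX/X.. | (2,1)=-1→XOX/OOX/XO.*; (2,2)=-1→XOX/OOX/X.O
ply 5, X at XOX/OOX/XO. | (2,2)=+1→XOX/OOX/XOX*
ply 6: XOX/OOX/XOX is terminal -1 (O); from .OX/.OX/... depth 6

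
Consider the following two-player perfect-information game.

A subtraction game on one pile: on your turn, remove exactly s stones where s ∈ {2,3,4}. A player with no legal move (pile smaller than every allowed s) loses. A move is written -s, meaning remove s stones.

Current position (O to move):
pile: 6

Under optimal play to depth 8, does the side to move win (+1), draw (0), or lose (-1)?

p1 O@[6]: -2[4]-1* -3[3]-1 -4[2]-1
p2 X@[4]: -2[2]-1 -3[1]+1* -4[0]+1
p3 O@[1] terminal -1; root [6] d8

value(6, O) = -1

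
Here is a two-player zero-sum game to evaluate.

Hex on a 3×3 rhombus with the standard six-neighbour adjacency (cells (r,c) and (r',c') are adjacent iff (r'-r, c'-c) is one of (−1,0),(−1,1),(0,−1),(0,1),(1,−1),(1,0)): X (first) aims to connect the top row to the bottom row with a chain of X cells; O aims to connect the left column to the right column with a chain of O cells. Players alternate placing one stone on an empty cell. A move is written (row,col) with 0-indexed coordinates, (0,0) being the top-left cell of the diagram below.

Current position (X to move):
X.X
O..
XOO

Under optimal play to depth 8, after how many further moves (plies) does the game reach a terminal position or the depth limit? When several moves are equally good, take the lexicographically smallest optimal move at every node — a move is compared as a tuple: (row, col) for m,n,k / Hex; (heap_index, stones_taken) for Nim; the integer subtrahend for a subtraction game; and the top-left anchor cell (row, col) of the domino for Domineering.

p1 X@[X.X/O../XOO]: (0,1)[XXX/O../XOO]-1 (1,1)[X.X/OX./XOO]+1* (1,2)[X.X/O.X/XOO]-1
p2 O@[X.X/OX./XOO] terminal -1; root [X.X/O../XOO] d8

PV length from [X.X/O../XOO]: 1 ply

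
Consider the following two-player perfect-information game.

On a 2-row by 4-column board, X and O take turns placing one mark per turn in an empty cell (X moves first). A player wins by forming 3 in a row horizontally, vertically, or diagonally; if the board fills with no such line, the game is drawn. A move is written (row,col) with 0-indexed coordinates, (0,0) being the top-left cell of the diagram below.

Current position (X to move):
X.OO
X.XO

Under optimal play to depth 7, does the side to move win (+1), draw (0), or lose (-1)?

value(X.OO/X.XO, X) = +1

p1 X@[X.OO/X.XO]: (0,1)[XXOO/X.XO]+0 (1,1)[X.OO/XXXO]+1*
p2 O@[X.OO/XXXO] terminal -1; root [X.OO/X.XO] d7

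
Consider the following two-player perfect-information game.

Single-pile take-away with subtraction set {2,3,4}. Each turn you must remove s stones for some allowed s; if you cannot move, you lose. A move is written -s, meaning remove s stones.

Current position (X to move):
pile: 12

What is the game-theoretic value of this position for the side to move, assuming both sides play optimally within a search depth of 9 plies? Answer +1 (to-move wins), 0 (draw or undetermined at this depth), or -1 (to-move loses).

[12] X move#1: -2:-1/10*, -3:-1/9, -4:-1/8
[10] O move#2: -2:-1/8, -3:+1/7*, -4:+1/6
[7] X move#3: -2:-1/5*, -3:-1/4, -4:-1/3
[5] O move#4: -2:-1/3, -3:-1/2, -4:+1/1*
[1] end (terminal -1, X#5); searched 12 to 9

value(12, X) = -1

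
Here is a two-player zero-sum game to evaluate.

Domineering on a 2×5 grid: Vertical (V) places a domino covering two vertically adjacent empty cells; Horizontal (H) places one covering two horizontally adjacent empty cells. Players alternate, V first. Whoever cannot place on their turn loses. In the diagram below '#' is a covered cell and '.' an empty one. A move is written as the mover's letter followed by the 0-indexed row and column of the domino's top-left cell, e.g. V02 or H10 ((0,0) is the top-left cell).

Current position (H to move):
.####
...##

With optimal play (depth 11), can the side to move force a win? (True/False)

ply 1, H at .####/...## | H10=+1→.####/##.##*; H11=-1→.####/.####
ply 2: .####/##.## is terminal -1 (V); from .####/...## depth 11

H winning at [.####/...##]: True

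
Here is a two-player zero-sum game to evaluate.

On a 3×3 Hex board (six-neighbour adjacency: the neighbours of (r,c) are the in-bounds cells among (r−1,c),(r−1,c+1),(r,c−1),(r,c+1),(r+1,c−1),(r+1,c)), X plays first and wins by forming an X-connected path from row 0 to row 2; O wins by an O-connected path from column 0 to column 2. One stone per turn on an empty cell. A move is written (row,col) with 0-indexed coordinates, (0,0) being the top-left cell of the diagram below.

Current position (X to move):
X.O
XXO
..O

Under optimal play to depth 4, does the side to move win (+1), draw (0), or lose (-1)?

value(X.O/XXO/..O, X) = +1

ply 1, X at X.O/XXO/..O | (0,1)=+1→XXO/XXO/..O*; (2,0)=+1→X.O/XXO/X.O; (2,1)=+1→X.O/XXO/.XO
ply 2, O at XXO/XXO/..O | (2,0)=-1→XXO/XXO/O.O*; (2,1)=-1→XXO/XXO/.OO
ply 3, X at XXO/XXO/O.O | (2,1)=+1→XXO/XXO/OXO*
ply 4: XXO/XXO/OXO is terminal -1 (O); from X.O/XXO/..O depth 4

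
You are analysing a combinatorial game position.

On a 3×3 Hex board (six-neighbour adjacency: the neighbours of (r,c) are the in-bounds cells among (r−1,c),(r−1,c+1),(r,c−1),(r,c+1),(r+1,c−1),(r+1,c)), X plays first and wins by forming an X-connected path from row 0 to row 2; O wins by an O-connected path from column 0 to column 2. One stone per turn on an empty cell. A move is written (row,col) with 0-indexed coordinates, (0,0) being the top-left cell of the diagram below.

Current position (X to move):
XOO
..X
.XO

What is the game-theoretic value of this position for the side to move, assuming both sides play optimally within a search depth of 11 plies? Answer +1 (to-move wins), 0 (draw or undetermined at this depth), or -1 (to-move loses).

ply 1, X at XOO/..X/.XO | (1,0)=+1→XOO/X.X/.XO*; (1,1)=-1→XOO/.XX/.XO; (2,0)=-1→XOO/..X/XXO
ply 2, O at XOO/X.X/.XO | (1,1)=-1→XOO/XOX/.XO*; (2,0)=-1→XOO/X.X/OXO
ply 3, X at XOO/XOX/.XO | (2,0)=+1→XOO/XOX/XXO*
ply 4: XOO/XOX/XXO is terminal -1 (O); from XOO/..X/.XO depth 11

value(XOO/..X/.XO, X) = +1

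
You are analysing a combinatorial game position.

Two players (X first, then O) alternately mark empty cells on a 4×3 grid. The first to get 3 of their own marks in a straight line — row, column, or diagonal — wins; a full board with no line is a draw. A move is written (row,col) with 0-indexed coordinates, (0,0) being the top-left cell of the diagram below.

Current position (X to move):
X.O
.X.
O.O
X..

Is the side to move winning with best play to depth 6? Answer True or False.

ply 1, X at X.O/.X./O.O/X.. | (0,1)=-1→XXO/.X./O.O/X..*; (1,0)=-1→X.O/XX./O.O/X..; (1,2)=-1→X.O/.XX/O.O/X..; (2,1)=-1→X.O/.X./OXO/X..; (3,1)=-1→X.O/.X./O.O/XX.; (3,2)=-1→X.O/.X./O.O/X.X
ply 2, O at XXO/.X./O.O/X.. | (1,0)=-1→XXO/OX./O.O/X..; (1,2)=+1→XXO/.XO/O.O/X..*; (2,1)=+1→XXO/.X./OOO/X..; (3,1)=-1→XXO/.X./O.O/XO.; (3,2)=-1→XXO/.X./O.O/X.O
ply 3: XXO/.XO/O.O/X.. is terminal -1 (X); from X.O/.X./O.O/X.. depth 6

X winning at [X.O/.X./O.O/X..]: False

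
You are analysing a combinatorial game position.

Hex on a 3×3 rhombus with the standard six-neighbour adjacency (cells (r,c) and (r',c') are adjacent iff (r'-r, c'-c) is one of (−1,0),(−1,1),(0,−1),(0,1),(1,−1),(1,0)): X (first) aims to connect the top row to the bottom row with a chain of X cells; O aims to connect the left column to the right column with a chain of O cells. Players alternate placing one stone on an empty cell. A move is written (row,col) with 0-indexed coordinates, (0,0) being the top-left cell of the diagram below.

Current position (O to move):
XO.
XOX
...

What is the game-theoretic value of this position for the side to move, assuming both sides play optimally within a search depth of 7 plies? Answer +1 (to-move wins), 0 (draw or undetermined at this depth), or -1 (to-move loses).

p1 O@[XO./XOX/...]: (0,2)[XOO/XOX/...]-1* (2,0)[XO./XOX/O..]-1 (2,1)[XO./XOX/.O.]-1 (2,2)[XO./XOX/..O]-1
p2 X@[XOO/XOX/...]: (2,0)[XOO/XOX/X..]+1* (2,1)[XOO/XOX/.X.]-1 (2,2)[XOO/XOX/..X]-1
p3 O@[XOO/XOX/X..] terminal -1; root [XO./XOX/...] d7

value(XO./XOX/..., O) = -1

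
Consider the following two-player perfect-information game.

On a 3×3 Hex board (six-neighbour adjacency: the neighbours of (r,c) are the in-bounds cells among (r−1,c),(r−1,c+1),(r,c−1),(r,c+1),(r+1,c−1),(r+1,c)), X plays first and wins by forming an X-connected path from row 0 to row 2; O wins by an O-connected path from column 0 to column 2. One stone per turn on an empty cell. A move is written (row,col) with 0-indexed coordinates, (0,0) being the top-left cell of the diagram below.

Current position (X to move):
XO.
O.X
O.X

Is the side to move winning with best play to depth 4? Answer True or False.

X winning at [XO./O.X/O.X]: True

[XO./O.X/O.X] X move#1: (0,2):+1/XOX/O.X/O.X*, (1,1):-1/XO./OXX/O.X, (2,1):-1/XO./O.X/OXX
[XOX/O.X/O.X] end (terminal -1, O#2); searched XO./O.X/O.X to 4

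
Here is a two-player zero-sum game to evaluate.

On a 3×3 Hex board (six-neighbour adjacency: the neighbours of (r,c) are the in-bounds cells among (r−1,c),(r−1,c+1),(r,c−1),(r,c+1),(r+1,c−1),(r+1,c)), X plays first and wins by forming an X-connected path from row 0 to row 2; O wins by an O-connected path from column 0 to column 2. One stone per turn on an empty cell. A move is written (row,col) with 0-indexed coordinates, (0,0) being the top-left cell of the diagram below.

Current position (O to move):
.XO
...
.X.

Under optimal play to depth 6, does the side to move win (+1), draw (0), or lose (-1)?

value(.XO/.../.X., O) = +1

p1 O@[.XO/.../.X.]: (0,0)[OXO/.../.X.]-1 (1,0)[.XO/O../.X.]-1 (1,1)[.XO/.O./.X.]+1* (1,2)[.XO/..O/.X.]-1 (2,0)[.XO/.../OX.]-1 (2,2)[.XO/.../.XO]-1
p2 X@[.XO/.O./.X.]: (0,0)[XXO/.O./.X.]-1* (1,0)[.XO/XO./.X.]-1 (1,2)[.XO/.OX/.X.]-1 (2,0)[.XO/.O./XX.]-1 (2,2)[.XO/.O./.XX]-1
p3 O@[XXO/.O./.X.]: (1,0)[XXO/OO./.X.]+1* (1,2)[XXO/.OO/.X.]+1 (2,0)[XXO/.O./OX.]+1 (2,2)[XXO/.O./.XO]+1
p4 X@[XXO/OO./.X.] terminal -1; root [.XO/.../.X.] d6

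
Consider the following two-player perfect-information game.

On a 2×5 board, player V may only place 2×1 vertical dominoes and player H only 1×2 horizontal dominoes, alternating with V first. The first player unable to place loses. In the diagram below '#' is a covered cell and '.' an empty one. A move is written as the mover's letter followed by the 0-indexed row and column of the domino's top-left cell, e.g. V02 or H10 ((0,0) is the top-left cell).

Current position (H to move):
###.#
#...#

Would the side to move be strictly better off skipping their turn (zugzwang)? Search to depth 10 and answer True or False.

ply 1, H at ###.#/#...# | H11=-1→###.#/###.#; H12=+1→###.#/#.###*
ply 2: ###.#/#.### is terminal -1 (V); from ###.#/#...# depth 10
suppose H passes — search the same position with V to move:
pass> ply 1, V at ###.#/#...# | V03=-1→#####/#..##*
pass> ply 2, H at #####/#..## | H11=+1→#####/#####*
pass> ply 3: #####/##### is terminal -1 (V); from ###.#/#...# depth 10
for H: play +1, pass +1

zugzwang(###.#/#...#, H) = False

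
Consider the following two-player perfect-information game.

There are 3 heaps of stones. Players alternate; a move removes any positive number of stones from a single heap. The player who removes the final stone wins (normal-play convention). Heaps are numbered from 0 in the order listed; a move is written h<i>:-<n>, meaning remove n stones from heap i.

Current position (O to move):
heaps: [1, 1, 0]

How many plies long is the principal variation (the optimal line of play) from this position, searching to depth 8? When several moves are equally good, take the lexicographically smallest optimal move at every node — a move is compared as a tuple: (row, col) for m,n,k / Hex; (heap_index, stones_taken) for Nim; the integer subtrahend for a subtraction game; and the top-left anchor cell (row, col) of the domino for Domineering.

PV length from [(1,1,0)]: 2 plies

p1 O@[(1,1,0)]: h0:-1[(0,1,0)]-1* h1:-1[(1,0,0)]-1
p2 X@[(0,1,0)]: h1:-1[(0,0,0)]+1*
p3 O@[(0,0,0)] terminal -1; root [(1,1,0)] d8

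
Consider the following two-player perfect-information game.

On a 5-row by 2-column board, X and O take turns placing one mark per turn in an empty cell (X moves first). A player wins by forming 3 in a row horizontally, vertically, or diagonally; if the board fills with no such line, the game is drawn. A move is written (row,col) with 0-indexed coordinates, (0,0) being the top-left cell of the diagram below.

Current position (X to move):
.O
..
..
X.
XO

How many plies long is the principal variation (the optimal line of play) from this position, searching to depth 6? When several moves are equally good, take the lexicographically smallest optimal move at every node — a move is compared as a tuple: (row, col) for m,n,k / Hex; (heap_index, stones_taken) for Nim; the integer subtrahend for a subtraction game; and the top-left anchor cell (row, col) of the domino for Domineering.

ply 1, X at .O/../../X./XO | (0,0)=+0→XO/../../X./XO; (1,0)=+0→.O/X./../X./XO; (1,1)=+0→.O/.X/../X./XO; (2,0)=+1→.O/../X./X./XO*; (2,1)=+0→.O/../.X/X./XO; (3,1)=+0→.O/../../XX/XO
ply 2: .O/../X./X./XO is terminal -1 (O); from .O/../../X./XO depth 6

PV length from [.O/../../X./XO]: 1 ply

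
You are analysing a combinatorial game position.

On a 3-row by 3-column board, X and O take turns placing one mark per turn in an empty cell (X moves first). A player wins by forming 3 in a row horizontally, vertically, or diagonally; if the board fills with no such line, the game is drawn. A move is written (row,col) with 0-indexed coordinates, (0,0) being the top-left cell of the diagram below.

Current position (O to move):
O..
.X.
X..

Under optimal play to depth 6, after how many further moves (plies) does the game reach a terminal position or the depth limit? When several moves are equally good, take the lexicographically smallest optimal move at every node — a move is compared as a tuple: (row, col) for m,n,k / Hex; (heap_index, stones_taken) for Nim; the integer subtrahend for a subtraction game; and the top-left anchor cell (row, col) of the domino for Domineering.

PV length from [O../.X./X..]: 6 plies

p1 O@[O../.X./X..]: (0,1)[OO./.X./X..]-1 (0,2)[O.O/.X./X..]+0* (1,0)[O../OX./X..]-1 (1,2)[O../.XO/X..]-1 (2,1)[O../.X./XO.]-1 (2,2)[O../.X./X.O]-1
p2 X@[O.O/.X./X..]: (0,1)[OXO/.X./X..]+0* (1,0)[O.O/XX./X..]-1 (1,2)[O.O/.XX/X..]-1 (2,1)[O.O/.X./XX.]-1 (2,2)[O.O/.X./X.X]-1
p3 O@[OXO/.X./X..]: (1,0)[OXO/OX./X..]-1 (1,2)[OXO/.XO/X..]-1 (2,1)[OXO/.X./XO.]+0* (2,2)[OXO/.X./X.O]-1
p4 X@[OXO/.X./XO.]: (1,0)[OXO/XX./XO.]+0* (1,2)[OXO/.XX/XO.]+0 (2,2)[OXO/.X./XOX]+0
p5 O@[OXO/XX./XO.]: (1,2)[OXO/XXO/XO.]+0* (2,2)[OXO/XX./XOO]-1
p6 X@[OXO/XXO/XO.]: (2,2)[OXO/XXO/XOX]+0*
p7 O@[OXO/XXO/XOX] terminal +0; root [O../.X./X..] d6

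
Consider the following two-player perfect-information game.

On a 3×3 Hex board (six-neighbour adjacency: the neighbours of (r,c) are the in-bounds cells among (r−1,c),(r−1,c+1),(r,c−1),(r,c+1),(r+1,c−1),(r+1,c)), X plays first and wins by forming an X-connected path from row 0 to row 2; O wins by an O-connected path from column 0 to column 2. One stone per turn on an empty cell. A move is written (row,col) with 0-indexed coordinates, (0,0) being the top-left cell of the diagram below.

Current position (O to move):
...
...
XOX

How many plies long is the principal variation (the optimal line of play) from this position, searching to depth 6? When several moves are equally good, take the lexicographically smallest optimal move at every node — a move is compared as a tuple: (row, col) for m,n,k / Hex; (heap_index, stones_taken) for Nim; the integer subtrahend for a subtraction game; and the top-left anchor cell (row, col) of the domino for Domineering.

ply 1, O at .../.../XOX | (0,0)=-1→O../.../XOX*; (0,1)=-1→.O./.../XOX; (0,2)=-1→..O/.../XOX; (1,0)=-1→.../O../XOX; (1,1)=-1→.../.O./XOX; (1,2)=-1→.../..O/XOX
ply 2, X at O../.../XOX | (0,1)=+1→OX./.../XOX*; (0,2)=+1→O.X/.../XOX; (1,0)=+1→O../X../XOX; (1,1)=+1→O../.X./XOX; (1,2)=+1→O../..X/XOX
ply 3, O at OX./.../XOX | (0,2)=-1→OXO/.../XOX*; (1,0)=-1→OX./O../XOX; (1,1)=-1→OX./.O./XOX; (1,2)=-1→OX./..O/XOX
ply 4, X at OXO/.../XOX | (1,0)=+1→OXO/X../XOX*; (1,1)=+1→OXO/.X./XOX; (1,2)=+1→OXO/..X/XOX
ply 5: OXO/X../XOX is terminal -1 (O); from .../.../XOX depth 6

PV length from [.../.../XOX]: 4 plies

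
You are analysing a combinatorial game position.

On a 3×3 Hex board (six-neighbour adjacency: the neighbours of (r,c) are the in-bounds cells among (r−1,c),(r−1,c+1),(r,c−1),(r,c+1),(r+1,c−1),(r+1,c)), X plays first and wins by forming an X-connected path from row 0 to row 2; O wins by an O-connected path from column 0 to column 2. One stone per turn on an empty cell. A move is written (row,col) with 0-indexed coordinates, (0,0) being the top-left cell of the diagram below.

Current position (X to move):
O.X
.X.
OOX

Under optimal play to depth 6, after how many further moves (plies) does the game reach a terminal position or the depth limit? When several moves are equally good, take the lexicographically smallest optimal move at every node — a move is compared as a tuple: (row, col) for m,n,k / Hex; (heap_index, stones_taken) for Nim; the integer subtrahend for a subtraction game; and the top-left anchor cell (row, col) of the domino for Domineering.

[O.X/.X./OOX] X move#1: (0,1):-1/OXX/.X./OOX, (1,0):-1/O.X/XX./OOX, (1,2):+1/O.X/.XX/OOX*
[O.X/.XX/OOX] end (terminal -1, O#2); searched O.X/.X./OOX to 6

PV length from [O.X/.X./OOX]: 1 ply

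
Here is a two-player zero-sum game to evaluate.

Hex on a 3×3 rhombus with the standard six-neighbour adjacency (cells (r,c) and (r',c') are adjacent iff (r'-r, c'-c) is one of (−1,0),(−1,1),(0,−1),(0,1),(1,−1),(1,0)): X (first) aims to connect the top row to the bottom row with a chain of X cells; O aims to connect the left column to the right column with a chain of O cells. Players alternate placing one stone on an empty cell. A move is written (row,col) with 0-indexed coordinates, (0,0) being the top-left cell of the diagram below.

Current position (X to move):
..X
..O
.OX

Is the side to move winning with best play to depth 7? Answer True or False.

p1 X@[..X/..O/.OX]: (0,0)[X.X/..O/.OX]-1 (0,1)[.XX/..O/.OX]-1 (1,0)[..X/X.O/.OX]-1 (1,1)[..X/.XO/.OX]-1 (2,0)[..X/..O/XOX]+1*
p2 O@[..X/..O/XOX]: (0,0)[O.X/..O/XOX]-1* (0,1)[.OX/..O/XOX]-1 (1,0)[..X/O.O/XOX]-1 (1,1)[..X/.OO/XOX]-1
p3 X@[O.X/..O/XOX]: (0,1)[OXX/..O/XOX]+1* (1,0)[O.X/X.O/XOX]+1 (1,1)[O.X/.XO/XOX]+1
p4 O@[OXX/..O/XOX]: (1,0)[OXX/O.O/XOX]-1* (1,1)[OXX/.OO/XOX]-1
p5 X@[OXX/O.O/XOX]: (1,1)[OXX/OXO/XOX]+1*
p6 O@[OXX/OXO/XOX] terminal -1; root [..X/..O/.OX] d7

X winning at [..X/..O/.OX]: True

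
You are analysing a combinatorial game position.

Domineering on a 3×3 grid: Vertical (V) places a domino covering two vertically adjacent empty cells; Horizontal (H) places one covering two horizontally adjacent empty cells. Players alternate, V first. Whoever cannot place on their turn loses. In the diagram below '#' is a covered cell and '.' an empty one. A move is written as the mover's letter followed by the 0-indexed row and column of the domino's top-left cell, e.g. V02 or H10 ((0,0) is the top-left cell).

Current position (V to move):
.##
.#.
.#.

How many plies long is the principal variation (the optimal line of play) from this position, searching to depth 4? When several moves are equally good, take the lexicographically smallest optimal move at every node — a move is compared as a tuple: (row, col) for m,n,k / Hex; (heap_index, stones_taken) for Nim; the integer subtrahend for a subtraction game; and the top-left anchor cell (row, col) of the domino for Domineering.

p1 V@[.##/.#./.#.]: V00[###/##./.#.]+1* V10[.##/##./##.]+1 V12[.##/.##/.##]+1
p2 H@[###/##./.#.] terminal -1; root [.##/.#./.#.] d4

PV length from [.##/.#./.#.]: 1 ply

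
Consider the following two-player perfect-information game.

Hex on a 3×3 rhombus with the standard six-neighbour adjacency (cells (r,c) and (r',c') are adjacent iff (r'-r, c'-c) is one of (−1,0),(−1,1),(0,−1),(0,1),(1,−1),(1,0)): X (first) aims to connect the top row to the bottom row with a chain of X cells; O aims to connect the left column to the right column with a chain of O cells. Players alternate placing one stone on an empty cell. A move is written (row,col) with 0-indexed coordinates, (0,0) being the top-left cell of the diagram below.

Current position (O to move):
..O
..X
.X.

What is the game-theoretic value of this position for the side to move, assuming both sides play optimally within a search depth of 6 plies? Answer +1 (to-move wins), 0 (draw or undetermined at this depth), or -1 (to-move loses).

value(..O/..X/.X., O) = +1

ply 1, O at ..O/..X/.X. | (0,0)=+1→O.O/..X/.X.*; (0,1)=+1→.OO/..X/.X.; (1,0)=+1→..O/O.X/.X.; (1,1)=+1→..O/.OX/.X.; (2,0)=+1→..O/..X/OX.; (2,2)=-1→..O/..X/.XO
ply 2, X at O.O/..X/.X. | (0,1)=-1→OXO/..X/.X.*; (1,0)=-1→O.O/X.X/.X.; (1,1)=-1→O.O/.XX/.X.; (2,0)=-1→O.O/..X/XX.; (2,2)=-1→O.O/..X/.XX
ply 3, O at OXO/..X/.X. | (1,0)=-1→OXO/O.X/.X.; (1,1)=+1→OXO/.OX/.X.*; (2,0)=-1→OXO/..X/OX.; (2,2)=-1→OXO/..X/.XO
ply 4, X at OXO/.OX/.X. | (1,0)=-1→OXO/XOX/.X.*; (2,0)=-1→OXO/.OX/XX.; (2,2)=-1→OXO/.OX/.XX
ply 5, O at OXO/XOX/.X. | (2,0)=+1→OXO/XOX/OX.*; (2,2)=-1→OXO/XOX/.XO
ply 6: OXO/XOX/OX. is terminal -1 (X); from ..O/..X/.X. depth 6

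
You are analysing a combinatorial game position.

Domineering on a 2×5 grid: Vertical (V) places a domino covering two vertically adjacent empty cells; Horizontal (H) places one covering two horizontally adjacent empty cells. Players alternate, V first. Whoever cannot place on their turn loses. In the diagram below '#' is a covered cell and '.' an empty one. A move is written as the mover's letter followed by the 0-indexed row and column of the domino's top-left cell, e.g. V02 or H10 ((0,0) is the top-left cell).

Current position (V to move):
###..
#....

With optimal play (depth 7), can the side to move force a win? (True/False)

V winning at [###../#....]: True

p1 V@[###../#....]: V03[####./#..#.]+1* V04[###.#/#...#]-1
p2 H@[####./#..#.]: H11[####./####.]-1*
p3 V@[####./####.]: V04[#####/#####]+1*
p4 H@[#####/#####] terminal -1; root [###../#....] d7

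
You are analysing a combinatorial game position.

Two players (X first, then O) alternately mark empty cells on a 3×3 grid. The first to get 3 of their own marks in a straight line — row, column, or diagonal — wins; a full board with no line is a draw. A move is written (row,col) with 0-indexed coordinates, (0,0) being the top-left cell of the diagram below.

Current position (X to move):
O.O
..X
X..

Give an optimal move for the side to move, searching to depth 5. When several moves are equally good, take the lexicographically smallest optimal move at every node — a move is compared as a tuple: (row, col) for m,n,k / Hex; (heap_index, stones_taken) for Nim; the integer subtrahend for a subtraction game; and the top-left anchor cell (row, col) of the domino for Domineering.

X's best at [O.O/..X/X..]: (0,1)

[O.O/..X/X..] X move#1: (0,1):+0/OXO/..X/X..*, (1,0):-1/O.O/X.X/X.., (1,1):-1/O.O/.XX/X.., (2,1):-1/O.O/..X/XX., (2,2):-1/O.O/..X/X.X
[OXO/..X/X..] O move#2: (1,0):-1/OXO/O.X/X.., (1,1):+0/OXO/.OX/X..*, (2,1):+0/OXO/..X/XO., (2,2):-1/OXO/..X/X.O
[OXO/.OX/X..] X move#3: (1,0):-1/OXO/XOX/X.., (2,1):-1/OXO/.OX/XX., (2,2):+0/OXO/.OX/X.X*
[OXO/.OX/X.X] O move#4: (1,0):-1/OXO/OOX/X.X, (2,1):+0/OXO/.OX/XOX*
[OXO/.OX/XOX] X move#5: (1,0):+0/OXO/XOX/XOX*
[OXO/XOX/XOX] end (terminal +0, O#6); searched O.O/..X/X.. to 5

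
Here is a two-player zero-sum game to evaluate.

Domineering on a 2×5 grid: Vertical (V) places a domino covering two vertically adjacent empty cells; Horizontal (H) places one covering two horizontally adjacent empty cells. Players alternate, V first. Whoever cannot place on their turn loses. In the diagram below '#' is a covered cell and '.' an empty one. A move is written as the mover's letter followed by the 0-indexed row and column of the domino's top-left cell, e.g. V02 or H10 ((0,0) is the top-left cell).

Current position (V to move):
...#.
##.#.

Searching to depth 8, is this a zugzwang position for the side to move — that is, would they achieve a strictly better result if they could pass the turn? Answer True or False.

ply 1, V at ...#./##.#. | V02=+1→..##./####.*; V04=-1→...##/##.##
ply 2, H at ..##./####. | H00=-1→####./####.*
ply 3, V at ####./####. | V04=+1→#####/#####*
ply 4: #####/##### is terminal -1 (H); from ...#./##.#. depth 8
suppose V passes — search the same position with H to move:
pass> ply 1, H at ...#./##.#. | H00=-1→##.#./##.#.*; H01=-1→.###./##.#.
pass> ply 2, V at ##.#./##.#. | V02=+1→####./####.*; V04=+1→##.##/##.##
pass> ply 3: ####./####. is terminal -1 (H); from ...#./##.#. depth 8
for V: play +1, pass +1

zugzwang(...#./##.#., V) = False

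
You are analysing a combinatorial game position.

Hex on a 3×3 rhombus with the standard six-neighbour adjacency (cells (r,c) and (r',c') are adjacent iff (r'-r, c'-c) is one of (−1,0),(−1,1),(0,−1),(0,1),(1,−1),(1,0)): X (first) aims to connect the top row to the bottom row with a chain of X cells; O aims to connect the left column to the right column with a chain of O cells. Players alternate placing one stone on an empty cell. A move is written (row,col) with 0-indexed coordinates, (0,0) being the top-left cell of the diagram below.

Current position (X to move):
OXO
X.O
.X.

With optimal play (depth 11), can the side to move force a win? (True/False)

p1 X@[OXO/X.O/.X.]: (1,1)[OXO/XXO/.X.]+1* (2,0)[OXO/X.O/XX.]+1 (2,2)[OXO/X.O/.XX]+1
p2 O@[OXO/XXO/.X.] terminal -1; root [OXO/X.O/.X.] d11

X winning at [OXO/X.O/.X.]: True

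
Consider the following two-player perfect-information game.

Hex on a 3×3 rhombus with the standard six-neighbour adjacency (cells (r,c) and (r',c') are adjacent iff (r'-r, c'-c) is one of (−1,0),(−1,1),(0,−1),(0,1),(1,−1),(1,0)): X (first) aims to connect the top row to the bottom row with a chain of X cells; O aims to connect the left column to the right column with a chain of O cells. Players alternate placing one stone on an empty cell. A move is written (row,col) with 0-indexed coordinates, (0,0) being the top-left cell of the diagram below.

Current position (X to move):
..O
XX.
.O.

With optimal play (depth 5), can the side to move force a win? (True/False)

ply 1, X at ..O/XX./.O. | (0,0)=-1→X.O/XX./.O.; (0,1)=-1→.XO/XX./.O.; (1,2)=+1→..O/XXX/.O.*; (2,0)=+1→..O/XX./XO.; (2,2)=+1→..O/XX./.OX
ply 2, O at ..O/XXX/.O. | (0,0)=-1→O.O/XXX/.O.*; (0,1)=-1→.OO/XXX/.O.; (2,0)=-1→..O/XXX/OO.; (2,2)=-1→..O/XXX/.OO
ply 3, X at O.O/XXX/.O. | (0,1)=+1→OXO/XXX/.O.*; (2,0)=-1→O.O/XXX/XO.; (2,2)=-1→O.O/XXX/.OX
ply 4, O at OXO/XXX/.O. | (2,0)=-1→OXO/XXX/OO.*; (2,2)=-1→OXO/XXX/.OO
ply 5, X at OXO/XXX/OO. | (2,2)=+1→OXO/XXX/OOX*
ply 6: OXO/XXX/OOX is terminal -1 (O); from ..O/XX./.O. depth 5

X winning at [..O/XX./.O.]: True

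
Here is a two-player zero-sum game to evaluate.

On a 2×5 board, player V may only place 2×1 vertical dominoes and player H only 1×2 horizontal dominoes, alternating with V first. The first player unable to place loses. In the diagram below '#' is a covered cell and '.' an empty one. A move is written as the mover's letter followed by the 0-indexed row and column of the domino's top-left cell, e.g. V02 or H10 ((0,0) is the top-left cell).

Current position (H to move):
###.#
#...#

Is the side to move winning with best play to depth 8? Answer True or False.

H winning at [###.#/#...#]: True

[###.#/#...#] H move#1: H11:-1/###.#/###.#, H12:+1/###.#/#.###*
[###.#/#.###] end (terminal -1, V#2); searched ###.#/#...# to 8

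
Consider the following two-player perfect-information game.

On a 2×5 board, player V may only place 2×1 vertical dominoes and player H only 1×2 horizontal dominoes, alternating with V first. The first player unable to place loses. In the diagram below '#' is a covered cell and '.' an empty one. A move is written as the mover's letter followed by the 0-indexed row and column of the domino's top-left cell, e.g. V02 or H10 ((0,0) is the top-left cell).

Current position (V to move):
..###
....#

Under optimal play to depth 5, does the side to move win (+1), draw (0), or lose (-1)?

value(..###/....#, V) = +1

p1 V@[..###/....#]: V00[#.###/#...#]-1 V01[.####/.#..#]+1*
p2 H@[.####/.#..#]: H12[.####/.####]-1*
p3 V@[.####/.####]: V00[#####/#####]+1*
p4 H@[#####/#####] terminal -1; root [..###/....#] d5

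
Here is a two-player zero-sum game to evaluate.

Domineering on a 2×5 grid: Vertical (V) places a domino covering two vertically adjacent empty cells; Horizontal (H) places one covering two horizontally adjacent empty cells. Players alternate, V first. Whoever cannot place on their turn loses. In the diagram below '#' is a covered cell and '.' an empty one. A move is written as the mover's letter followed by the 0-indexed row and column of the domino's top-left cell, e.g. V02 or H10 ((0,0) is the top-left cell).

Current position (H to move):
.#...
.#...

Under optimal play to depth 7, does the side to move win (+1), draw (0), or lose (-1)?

value(.#.../.#..., H) = -1

[.#.../.#...] H move#1: H02:-1/.###./.#...*, H03:-1/.#.##/.#..., H12:-1/.#.../.###., H13:-1/.#.../.#.##
[.###./.#...] V move#2: V00:-1/####./##..., V04:+1/.####/.#..#*
[.####/.#..#] H move#3: H12:-1/.####/.####*
[.####/.####] V move#4: V00:+1/#####/#####*
[#####/#####] end (terminal -1, H#5); searched .#.../.#... to 7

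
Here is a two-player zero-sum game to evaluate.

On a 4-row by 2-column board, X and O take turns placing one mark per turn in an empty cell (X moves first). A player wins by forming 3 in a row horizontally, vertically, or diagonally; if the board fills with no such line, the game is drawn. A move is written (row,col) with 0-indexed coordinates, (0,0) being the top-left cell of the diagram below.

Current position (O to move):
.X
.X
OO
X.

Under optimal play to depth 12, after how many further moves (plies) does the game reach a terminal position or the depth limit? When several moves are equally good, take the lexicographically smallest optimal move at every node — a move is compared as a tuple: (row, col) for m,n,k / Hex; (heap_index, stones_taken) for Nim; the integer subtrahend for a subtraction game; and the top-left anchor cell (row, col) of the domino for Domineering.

PV length from [.X/.X/OO/X.]: 3 plies

ply 1, O at .X/.X/OO/X. | (0,0)=+0→OX/.X/OO/X.*; (1,0)=+0→.X/OX/OO/X.; (3,1)=+0→.X/.X/OO/XO
ply 2, X at OX/.X/OO/X. | (1,0)=+0→OX/XX/OO/X.*; (3,1)=-1→OX/.X/OO/XX
ply 3, O at OX/XX/OO/X. | (3,1)=+0→OX/XX/OO/XO*
ply 4: OX/XX/OO/XO is terminal +0 (X); from .X/.X/OO/X. depth 12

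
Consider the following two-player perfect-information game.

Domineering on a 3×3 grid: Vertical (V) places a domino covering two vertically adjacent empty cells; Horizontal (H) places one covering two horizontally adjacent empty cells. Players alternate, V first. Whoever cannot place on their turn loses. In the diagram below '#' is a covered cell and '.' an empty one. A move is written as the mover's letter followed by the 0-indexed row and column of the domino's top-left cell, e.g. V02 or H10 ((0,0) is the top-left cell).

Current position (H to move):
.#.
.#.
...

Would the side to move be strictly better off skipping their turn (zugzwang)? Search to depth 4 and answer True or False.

[.#./.#./...] H move#1: H20:-1/.#./.#./##.*, H21:-1/.#./.#./.##
[.#./.#./##.] V move#2: V00:+1/##./##./##.*, V02:+1/.##/.##/##., V12:+1/.#./.##/###
[##./##./##.] end (terminal -1, H#3); searched .#./.#./... to 4
pass branch (V moves first from the same position):
  | [.#./.#./...] V move#1: V00:+1/##./##./...*, V02:+1/.##/.##/..., V10:+1/.#./##./#.., V12:+1/.#./.##/..#
  | [##./##./...] H move#2: H20:-1/##./##./##.*, H21:-1/##./##./.##
  | [##./##./##.] V move#3: V02:+1/###/###/##.*, V12:+1/##./###/###
  | [###/###/##.] end (terminal -1, H#4); searched .#./.#./... to 4
H moving scores -1; H passing scores -1

zugzwang(.#./.#./..., H) = False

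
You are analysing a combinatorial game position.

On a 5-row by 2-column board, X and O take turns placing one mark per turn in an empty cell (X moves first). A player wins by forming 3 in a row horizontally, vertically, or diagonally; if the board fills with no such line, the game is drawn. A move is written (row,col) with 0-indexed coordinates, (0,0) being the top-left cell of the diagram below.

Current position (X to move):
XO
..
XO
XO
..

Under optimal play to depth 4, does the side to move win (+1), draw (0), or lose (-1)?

value(XO/../XO/XO/.., X) = +1

[XO/../XO/XO/..] X move#1: (1,0):+1/XO/X./XO/XO/..*, (1,1):-1/XO/.X/XO/XO/.., (4,0):+1/XO/../XO/XO/X., (4,1):-1/XO/../XO/XO/.X
[XO/X./XO/XO/..] end (terminal -1, O#2); searched XO/../XO/XO/.. to 4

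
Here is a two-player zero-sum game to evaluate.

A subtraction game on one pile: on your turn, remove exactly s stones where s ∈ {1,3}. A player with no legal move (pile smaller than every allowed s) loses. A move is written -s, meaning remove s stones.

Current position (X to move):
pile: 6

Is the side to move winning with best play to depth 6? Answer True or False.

ply 1, X at 6 | -1=-1→5*; -3=-1→3
ply 2, O at 5 | -1=+1→4*; -3=+1→2
ply 3, X at 4 | -1=-1→3*; -3=-1→1
ply 4, O at 3 | -1=+1→2*; -3=+1→0
ply 5, X at 2 | -1=-1→1*
ply 6, O at 1 | -1=+1→0*
ply 7: 0 is terminal -1 (X); from 6 depth 6

X winning at [6]: False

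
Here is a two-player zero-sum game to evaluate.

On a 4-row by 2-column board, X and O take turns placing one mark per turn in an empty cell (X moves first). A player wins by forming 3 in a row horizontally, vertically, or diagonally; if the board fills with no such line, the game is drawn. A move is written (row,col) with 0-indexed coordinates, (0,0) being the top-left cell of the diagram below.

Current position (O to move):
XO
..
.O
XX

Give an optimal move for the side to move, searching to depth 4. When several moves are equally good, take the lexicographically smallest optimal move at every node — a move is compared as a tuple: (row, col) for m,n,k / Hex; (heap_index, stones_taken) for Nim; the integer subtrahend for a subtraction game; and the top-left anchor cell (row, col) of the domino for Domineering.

p1 O@[XO/../.O/XX]: (1,0)[XO/O./.O/XX]+0 (1,1)[XO/.O/.O/XX]+1* (2,0)[XO/../OO/XX]+0
p2 X@[XO/.O/.O/XX] terminal -1; root [XO/../.O/XX] d4

O's best at [XO/../.O/XX]: (1,1)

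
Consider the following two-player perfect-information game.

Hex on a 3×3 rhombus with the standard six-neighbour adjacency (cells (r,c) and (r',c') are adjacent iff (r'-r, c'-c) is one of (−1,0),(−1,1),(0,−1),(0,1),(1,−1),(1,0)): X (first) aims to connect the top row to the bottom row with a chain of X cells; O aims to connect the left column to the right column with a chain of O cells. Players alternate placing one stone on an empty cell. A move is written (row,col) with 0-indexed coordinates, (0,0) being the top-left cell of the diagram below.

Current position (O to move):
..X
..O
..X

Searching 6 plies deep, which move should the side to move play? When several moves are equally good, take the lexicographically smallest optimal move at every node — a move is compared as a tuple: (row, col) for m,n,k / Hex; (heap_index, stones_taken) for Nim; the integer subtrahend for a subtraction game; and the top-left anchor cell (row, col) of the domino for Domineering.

ply 1, O at ..X/..O/..X | (0,0)=-1→O.X/..O/..X; (0,1)=-1→.OX/..O/..X; (1,0)=-1→..X/O.O/..X; (1,1)=+1→..X/.OO/..X*; (2,0)=+1→..X/..O/O.X; (2,1)=-1→..X/..O/.OX
ply 2, X at ..X/.OO/..X | (0,0)=-1→X.X/.OO/..X*; (0,1)=-1→.XX/.OO/..X; (1,0)=-1→..X/XOO/..X; (2,0)=-1→..X/.OO/X.X; (2,1)=-1→..X/.OO/.XX
ply 3, O at X.X/.OO/..X | (0,1)=+1→XOX/.OO/..X*; (1,0)=+1→X.X/OOO/..X; (2,0)=+1→X.X/.OO/O.X; (2,1)=+1→X.X/.OO/.OX
ply 4, X at XOX/.OO/..X | (1,0)=-1→XOX/XOO/..X*; (2,0)=-1→XOX/.OO/X.X; (2,1)=-1→XOX/.OO/.XX
ply 5, O at XOX/XOO/..X | (2,0)=+1→XOX/XOO/O.X*; (2,1)=-1→XOX/XOO/.OX
ply 6: XOX/XOO/O.X is terminal -1 (X); from ..X/..O/..X depth 6

O's best at [..X/..O/..X]: (1,1)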